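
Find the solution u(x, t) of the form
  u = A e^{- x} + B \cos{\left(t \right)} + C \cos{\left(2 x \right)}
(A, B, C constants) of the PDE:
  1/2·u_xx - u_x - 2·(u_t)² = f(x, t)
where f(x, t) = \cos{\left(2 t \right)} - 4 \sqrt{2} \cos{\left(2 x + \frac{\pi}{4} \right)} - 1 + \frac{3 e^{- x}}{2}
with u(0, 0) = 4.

Answer: u(x, t) = \cos{\left(t \right)} + 2 \cos{\left(2 x \right)} + e^{- x}

Derivation:
Substitute the ansatz u = A e^{- x} + B \cos{\left(t \right)} + C \cos{\left(2 x \right)} into the left-hand side.
Derivatives of the ansatz:
  u_xx = A e^{- x} - 4 C \cos{\left(2 x \right)}
  u_x = - A e^{- x} - 2 C \sin{\left(2 x \right)}
  u_t = - B \sin{\left(t \right)}
Term by term:
  1/2·u_xx = \frac{A e^{- x}}{2} - 2 C \cos{\left(2 x \right)}
  -u_x = A e^{- x} + 2 C \sin{\left(2 x \right)}
  -2·(u_t)² = - 2 B^{2} \sin^{2}{\left(t \right)}
So the left-hand side equals
  \frac{3 A e^{- x}}{2} - 2 B^{2} \sin^{2}{\left(t \right)} + 2 C \sin{\left(2 x \right)} - 2 C \cos{\left(2 x \right)}
This must equal f(x, t) identically; expanded, f = - 2 \sin^{2}{\left(t \right)} + 4 \sin{\left(2 x \right)} - 4 \cos{\left(2 x \right)} + \frac{3 e^{- x}}{2}.
Matching coefficients of the independent functions:
  [e^{- x}]:  \frac{3 A}{2} = \frac{3}{2}
  [\sin^{2}{\left(t \right)}]:  - 2 B^{2} = -2
  [\sin{\left(2 x \right)}]:  2 C = 4
  [\cos{\left(2 x \right)}]:  - 2 C = -4
These equations allow (A, B, C) = (1, -1, 2) or (1, 1, 2).
Impose the point condition(s):
  u(0, 0) = 4  ⟹  A + B + C = 4
Only A = 1, B = 1, C = 2 satisfies everything.
Hence u(x, t) = \cos{\left(t \right)} + 2 \cos{\left(2 x \right)} + e^{- x}.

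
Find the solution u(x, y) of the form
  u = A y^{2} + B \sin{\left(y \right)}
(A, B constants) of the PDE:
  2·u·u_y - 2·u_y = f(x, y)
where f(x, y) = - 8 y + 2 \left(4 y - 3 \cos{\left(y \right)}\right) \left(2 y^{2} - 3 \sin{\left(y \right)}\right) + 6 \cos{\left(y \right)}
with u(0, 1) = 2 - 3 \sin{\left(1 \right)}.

Substitute the ansatz u = A y^{2} + B \sin{\left(y \right)} into the left-hand side.
Derivatives of the ansatz:
  u_y = 2 A y + B \cos{\left(y \right)}
Term by term:
  2·u·u_y = 4 A^{2} y^{3} + 2 A B y^{2} \cos{\left(y \right)} + 4 A B y \sin{\left(y \right)} + 2 B^{2} \sin{\left(y \right)} \cos{\left(y \right)}
  -2·u_y = - 4 A y - 2 B \cos{\left(y \right)}
So the left-hand side equals
  4 A^{2} y^{3} + 2 A B y^{2} \cos{\left(y \right)} + 4 A B y \sin{\left(y \right)} - 4 A y + 2 B^{2} \sin{\left(y \right)} \cos{\left(y \right)} - 2 B \cos{\left(y \right)}
This must equal f(x, y) identically; expanded, f = 16 y^{3} - 12 y^{2} \cos{\left(y \right)} - 24 y \sin{\left(y \right)} - 8 y + 18 \sin{\left(y \right)} \cos{\left(y \right)} + 6 \cos{\left(y \right)}.
Matching coefficients of the independent functions:
  [y]:  - 4 A = -8
  [y^{3}]:  4 A^{2} = 16
  [y \sin{\left(y \right)}]:  4 A B = -24
  [y^{2} \cos{\left(y \right)}]:  2 A B = -12
  [\sin{\left(y \right)} \cos{\left(y \right)}]:  2 B^{2} = 18
  [\cos{\left(y \right)}]:  - 2 B = 6
Solving: A = 2, B = -3.
Check against the point condition:
  u(0, 1) = 2 - 3 \sin{\left(1 \right)}  ⟹  A + B \sin{\left(1 \right)} = 2 - 3 \sin{\left(1 \right)}  ✓
Hence u(x, y) = 2 y^{2} - 3 \sin{\left(y \right)}.

Answer: u(x, y) = 2 y^{2} - 3 \sin{\left(y \right)}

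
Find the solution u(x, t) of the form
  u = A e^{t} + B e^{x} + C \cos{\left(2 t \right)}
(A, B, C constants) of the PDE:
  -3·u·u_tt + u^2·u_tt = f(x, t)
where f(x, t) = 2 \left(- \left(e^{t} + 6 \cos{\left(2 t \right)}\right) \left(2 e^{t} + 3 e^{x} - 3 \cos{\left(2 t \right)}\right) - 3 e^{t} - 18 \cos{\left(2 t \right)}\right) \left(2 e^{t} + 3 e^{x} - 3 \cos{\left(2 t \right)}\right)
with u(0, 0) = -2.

Answer: u(x, t) = - 2 e^{t} - 3 e^{x} + 3 \cos{\left(2 t \right)}

Derivation:
Substitute the ansatz u = A e^{t} + B e^{x} + C \cos{\left(2 t \right)} into the left-hand side.
Derivatives of the ansatz:
  u_tt = A e^{t} - 4 C \cos{\left(2 t \right)}
Term by term:
  -3·u·u_tt = - 3 A^{2} e^{2 t} - 3 A B e^{t} e^{x} + 9 A C e^{t} \cos{\left(2 t \right)} + 12 B C e^{x} \cos{\left(2 t \right)} + 12 C^{2} \cos^{2}{\left(2 t \right)}
  u^2·u_tt = A^{3} e^{3 t} + 2 A^{2} B e^{2 t} e^{x} - 2 A^{2} C e^{2 t} \cos{\left(2 t \right)} + A B^{2} e^{t} e^{2 x} - 6 A B C e^{t} e^{x} \cos{\left(2 t \right)} - 7 A C^{2} e^{t} \cos^{2}{\left(2 t \right)} - 4 B^{2} C e^{2 x} \cos{\left(2 t \right)} - 8 B C^{2} e^{x} \cos^{2}{\left(2 t \right)} - 4 C^{3} \cos^{3}{\left(2 t \right)}
So the left-hand side equals
  A^{3} e^{3 t} + 2 A^{2} B e^{2 t} e^{x} - 2 A^{2} C e^{2 t} \cos{\left(2 t \right)} - 3 A^{2} e^{2 t} + A B^{2} e^{t} e^{2 x} - 6 A B C e^{t} e^{x} \cos{\left(2 t \right)} - 3 A B e^{t} e^{x} - 7 A C^{2} e^{t} \cos^{2}{\left(2 t \right)} + 9 A C e^{t} \cos{\left(2 t \right)} - 4 B^{2} C e^{2 x} \cos{\left(2 t \right)} - 8 B C^{2} e^{x} \cos^{2}{\left(2 t \right)} + 12 B C e^{x} \cos{\left(2 t \right)} - 4 C^{3} \cos^{3}{\left(2 t \right)} + 12 C^{2} \cos^{2}{\left(2 t \right)}
This must equal f(x, t) identically; expanded, f = - 8 e^{3 t} - 24 e^{2 t} e^{x} - 24 e^{2 t} \cos{\left(2 t \right)} - 12 e^{2 t} - 18 e^{t} e^{2 x} - 108 e^{t} e^{x} \cos{\left(2 t \right)} - 18 e^{t} e^{x} + 126 e^{t} \cos^{2}{\left(2 t \right)} - 54 e^{t} \cos{\left(2 t \right)} - 108 e^{2 x} \cos{\left(2 t \right)} + 216 e^{x} \cos^{2}{\left(2 t \right)} - 108 e^{x} \cos{\left(2 t \right)} - 108 \cos^{3}{\left(2 t \right)} + 108 \cos^{2}{\left(2 t \right)}.
Matching coefficients of the independent functions:
  [e^{t} e^{x}]:  - 3 A B = -18
  [e^{t} e^{2 x}]:  A B^{2} = -18
  [e^{t} \cos{\left(2 t \right)}]:  9 A C = -54
  [e^{t} \cos^{2}{\left(2 t \right)}]:  - 7 A C^{2} = 126
  [e^{2 t} e^{x}]:  2 A^{2} B = -24
  [e^{2 t} \cos{\left(2 t \right)}]:  - 2 A^{2} C = -24
  [e^{x} \cos{\left(2 t \right)}]:  12 B C = -108
  [e^{x} \cos^{2}{\left(2 t \right)}]:  - 8 B C^{2} = 216
  [e^{2 x} \cos{\left(2 t \right)}]:  - 4 B^{2} C = -108
  [e^{t} e^{x} \cos{\left(2 t \right)}]:  - 6 A B C = -108
  [e^{2 t}]:  - 3 A^{2} = -12
  [e^{3 t}]:  A^{3} = -8
  [\cos^{2}{\left(2 t \right)}]:  12 C^{2} = 108
  [\cos^{3}{\left(2 t \right)}]:  - 4 C^{3} = -108
Solving: A = -2, B = -3, C = 3.
Check against the point condition:
  u(0, 0) = -2  ⟹  A + B + C = -2  ✓
Hence u(x, t) = - 2 e^{t} - 3 e^{x} + 3 \cos{\left(2 t \right)}.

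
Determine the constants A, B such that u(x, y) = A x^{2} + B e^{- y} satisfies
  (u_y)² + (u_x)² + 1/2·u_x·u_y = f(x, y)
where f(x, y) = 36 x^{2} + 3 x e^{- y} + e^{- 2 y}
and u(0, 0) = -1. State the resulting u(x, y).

Substitute the ansatz u = A x^{2} + B e^{- y} into the left-hand side.
Derivatives of the ansatz:
  u_y = - B e^{- y}
  u_x = 2 A x
Term by term:
  (u_y)² = B^{2} e^{- 2 y}
  (u_x)² = 4 A^{2} x^{2}
  1/2·u_x·u_y = - A B x e^{- y}
So the left-hand side equals
  4 A^{2} x^{2} - A B x e^{- y} + B^{2} e^{- 2 y}
This must equal f(x, y) = 36 x^{2} + 3 x e^{- y} + e^{- 2 y} identically.
Matching coefficients of the independent functions:
  [x^{2}]:  4 A^{2} = 36
  [x e^{- y}]:  - A B = 3
  [e^{- 2 y}]:  B^{2} = 1
These equations allow (A, B) = (-3, 1) or (3, -1).
Impose the point condition(s):
  u(0, 0) = -1  ⟹  B = -1
Only A = 3, B = -1 satisfies everything.
Hence u(x, y) = 3 x^{2} - e^{- y}.

Answer: u(x, y) = 3 x^{2} - e^{- y}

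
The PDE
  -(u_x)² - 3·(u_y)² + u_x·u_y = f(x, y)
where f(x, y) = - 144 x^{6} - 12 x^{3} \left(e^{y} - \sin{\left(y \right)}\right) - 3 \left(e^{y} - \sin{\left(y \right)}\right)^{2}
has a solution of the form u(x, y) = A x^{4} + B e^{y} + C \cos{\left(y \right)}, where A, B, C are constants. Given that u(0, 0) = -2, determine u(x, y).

Answer: u(x, y) = 3 x^{4} - e^{y} - \cos{\left(y \right)}

Derivation:
Substitute the ansatz u = A x^{4} + B e^{y} + C \cos{\left(y \right)} into the left-hand side.
Derivatives of the ansatz:
  u_x = 4 A x^{3}
  u_y = B e^{y} - C \sin{\left(y \right)}
Term by term:
  -(u_x)² = - 16 A^{2} x^{6}
  -3·(u_y)² = - 3 B^{2} e^{2 y} + 6 B C e^{y} \sin{\left(y \right)} - 3 C^{2} \sin^{2}{\left(y \right)}
  u_x·u_y = 4 A B x^{3} e^{y} - 4 A C x^{3} \sin{\left(y \right)}
So the left-hand side equals
  - 16 A^{2} x^{6} + 4 A B x^{3} e^{y} - 4 A C x^{3} \sin{\left(y \right)} - 3 B^{2} e^{2 y} + 6 B C e^{y} \sin{\left(y \right)} - 3 C^{2} \sin^{2}{\left(y \right)}
This must equal f(x, y) identically; expanded, f = - 144 x^{6} - 12 x^{3} e^{y} + 12 x^{3} \sin{\left(y \right)} - 3 e^{2 y} + 6 e^{y} \sin{\left(y \right)} - 3 \sin^{2}{\left(y \right)}.
Matching coefficients of the independent functions:
  [x^{6}]:  - 16 A^{2} = -144
  [x^{3} e^{y}]:  4 A B = -12
  [x^{3} \sin{\left(y \right)}]:  - 4 A C = 12
  [e^{y} \sin{\left(y \right)}]:  6 B C = 6
  [e^{2 y}]:  - 3 B^{2} = -3
  [\sin^{2}{\left(y \right)}]:  - 3 C^{2} = -3
These equations allow (A, B, C) = (-3, 1, 1) or (3, -1, -1).
Impose the point condition(s):
  u(0, 0) = -2  ⟹  B + C = -2
Only A = 3, B = -1, C = -1 satisfies everything.
Hence u(x, y) = 3 x^{4} - e^{y} - \cos{\left(y \right)}.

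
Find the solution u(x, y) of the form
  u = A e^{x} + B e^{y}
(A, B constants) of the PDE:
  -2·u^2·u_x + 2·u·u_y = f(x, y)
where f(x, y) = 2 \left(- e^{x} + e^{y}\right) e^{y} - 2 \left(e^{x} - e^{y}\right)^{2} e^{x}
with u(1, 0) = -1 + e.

Answer: u(x, y) = e^{x} - e^{y}

Derivation:
Substitute the ansatz u = A e^{x} + B e^{y} into the left-hand side.
Derivatives of the ansatz:
  u_x = A e^{x}
  u_y = B e^{y}
Term by term:
  -2·u^2·u_x = - 2 A^{3} e^{3 x} - 4 A^{2} B e^{2 x} e^{y} - 2 A B^{2} e^{x} e^{2 y}
  2·u·u_y = 2 A B e^{x} e^{y} + 2 B^{2} e^{2 y}
So the left-hand side equals
  - 2 A^{3} e^{3 x} - 4 A^{2} B e^{2 x} e^{y} - 2 A B^{2} e^{x} e^{2 y} + 2 A B e^{x} e^{y} + 2 B^{2} e^{2 y}
This must equal f(x, y) identically; expanded, f = - 2 e^{3 x} + 4 e^{2 x} e^{y} - 2 e^{x} e^{2 y} - 2 e^{x} e^{y} + 2 e^{2 y}.
Matching coefficients of the independent functions:
  [e^{x} e^{y}]:  2 A B = -2
  [e^{x} e^{2 y}]:  - 2 A B^{2} = -2
  [e^{2 x} e^{y}]:  - 4 A^{2} B = 4
  [e^{3 x}]:  - 2 A^{3} = -2
  [e^{2 y}]:  2 B^{2} = 2
Solving: A = 1, B = -1.
Check against the point condition:
  u(1, 0) = -1 + e  ⟹  e A + B = -1 + e  ✓
Hence u(x, y) = e^{x} - e^{y}.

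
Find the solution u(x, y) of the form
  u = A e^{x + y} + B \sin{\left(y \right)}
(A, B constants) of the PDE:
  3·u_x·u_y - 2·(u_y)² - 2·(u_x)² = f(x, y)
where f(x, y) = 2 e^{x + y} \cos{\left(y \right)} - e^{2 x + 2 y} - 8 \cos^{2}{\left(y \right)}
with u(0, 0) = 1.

Substitute the ansatz u = A e^{x + y} + B \sin{\left(y \right)} into the left-hand side.
Derivatives of the ansatz:
  u_x = A e^{x} e^{y}
  u_y = A e^{x} e^{y} + B \cos{\left(y \right)}
Term by term:
  3·u_x·u_y = 3 A^{2} e^{2 x} e^{2 y} + 3 A B e^{x} e^{y} \cos{\left(y \right)}
  -2·(u_y)² = - 2 A^{2} e^{2 x} e^{2 y} - 4 A B e^{x} e^{y} \cos{\left(y \right)} - 2 B^{2} \cos^{2}{\left(y \right)}
  -2·(u_x)² = - 2 A^{2} e^{2 x} e^{2 y}
So the left-hand side equals
  - A^{2} e^{2 x} e^{2 y} - A B e^{x} e^{y} \cos{\left(y \right)} - 2 B^{2} \cos^{2}{\left(y \right)}
This must equal f(x, y) identically; expanded, f = - e^{2 x} e^{2 y} + 2 e^{x} e^{y} \cos{\left(y \right)} - 8 \cos^{2}{\left(y \right)}.
Matching coefficients of the independent functions:
  [e^{2 x} e^{2 y}]:  - A^{2} = -1
  [e^{x} e^{y} \cos{\left(y \right)}]:  - A B = 2
  [\cos^{2}{\left(y \right)}]:  - 2 B^{2} = -8
These equations allow (A, B) = (-1, 2) or (1, -2).
Impose the point condition(s):
  u(0, 0) = 1  ⟹  A = 1
Only A = 1, B = -2 satisfies everything.
Hence u(x, y) = e^{x + y} - 2 \sin{\left(y \right)}.

Answer: u(x, y) = e^{x + y} - 2 \sin{\left(y \right)}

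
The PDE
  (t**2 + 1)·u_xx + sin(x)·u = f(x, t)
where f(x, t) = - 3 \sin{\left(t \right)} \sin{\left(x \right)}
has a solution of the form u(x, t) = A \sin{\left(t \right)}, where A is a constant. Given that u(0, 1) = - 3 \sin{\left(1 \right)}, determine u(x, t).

Answer: u(x, t) = - 3 \sin{\left(t \right)}

Derivation:
Substitute the ansatz u = A \sin{\left(t \right)} into the left-hand side.
Derivatives of the ansatz:
  u_xx = 0
Term by term:
  (t**2 + 1)·u_xx = 0
  sin(x)·u = A \sin{\left(t \right)} \sin{\left(x \right)}
So the left-hand side equals
  A \sin{\left(t \right)} \sin{\left(x \right)}
This must equal f(x, t) = - 3 \sin{\left(t \right)} \sin{\left(x \right)} identically.
Matching coefficients of the independent functions:
  [\sin{\left(t \right)} \sin{\left(x \right)}]:  A = -3
Solving: A = -3.
Check against the point condition:
  u(0, 1) = - 3 \sin{\left(1 \right)}  ⟹  A \sin{\left(1 \right)} = - 3 \sin{\left(1 \right)}  ✓
Hence u(x, t) = - 3 \sin{\left(t \right)}.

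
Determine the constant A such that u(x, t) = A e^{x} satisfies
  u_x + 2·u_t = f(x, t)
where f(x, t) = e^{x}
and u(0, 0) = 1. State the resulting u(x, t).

Substitute the ansatz u = A e^{x} into the left-hand side.
Derivatives of the ansatz:
  u_x = A e^{x}
  u_t = 0
Term by term:
  u_x = A e^{x}
  2·u_t = 0
So the left-hand side equals
  A e^{x}
This must equal f(x, t) = e^{x} identically.
Matching coefficients of the independent functions:
  [e^{x}]:  A = 1
Solving: A = 1.
Check against the point condition:
  u(0, 0) = 1  ⟹  A = 1  ✓
Hence u(x, t) = e^{x}.

Answer: u(x, t) = e^{x}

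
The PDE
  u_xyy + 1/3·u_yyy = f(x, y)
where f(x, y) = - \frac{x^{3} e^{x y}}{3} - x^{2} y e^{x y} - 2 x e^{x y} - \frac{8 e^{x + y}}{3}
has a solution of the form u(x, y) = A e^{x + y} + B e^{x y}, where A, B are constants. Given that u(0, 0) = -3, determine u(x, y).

Substitute the ansatz u = A e^{x + y} + B e^{x y} into the left-hand side.
Derivatives of the ansatz:
  u_xyy = A e^{x} e^{y} + B x^{2} y e^{x y} + 2 B x e^{x y}
  u_yyy = A e^{x} e^{y} + B x^{3} e^{x y}
Term by term:
  u_xyy = A e^{x} e^{y} + B x^{2} y e^{x y} + 2 B x e^{x y}
  1/3·u_yyy = \frac{A e^{x} e^{y}}{3} + \frac{B x^{3} e^{x y}}{3}
So the left-hand side equals
  \frac{4 A e^{x} e^{y}}{3} + \frac{B x^{3} e^{x y}}{3} + B x^{2} y e^{x y} + 2 B x e^{x y}
This must equal f(x, y) identically; expanded, f = - \frac{x^{3} e^{x y}}{3} - x^{2} y e^{x y} - 2 x e^{x y} - \frac{8 e^{x} e^{y}}{3}.
Matching coefficients of the independent functions:
  [x e^{x y}]:  2 B = -2
  [x^{3} e^{x y}]:  \frac{B}{3} = - \frac{1}{3}
  [e^{x} e^{y}]:  \frac{4 A}{3} = - \frac{8}{3}
  [x^{2} y e^{x y}]:  B = -1
Solving: A = -2, B = -1.
Check against the point condition:
  u(0, 0) = -3  ⟹  A + B = -3  ✓
Hence u(x, y) = - e^{x y} - 2 e^{x + y}.

Answer: u(x, y) = - e^{x y} - 2 e^{x + y}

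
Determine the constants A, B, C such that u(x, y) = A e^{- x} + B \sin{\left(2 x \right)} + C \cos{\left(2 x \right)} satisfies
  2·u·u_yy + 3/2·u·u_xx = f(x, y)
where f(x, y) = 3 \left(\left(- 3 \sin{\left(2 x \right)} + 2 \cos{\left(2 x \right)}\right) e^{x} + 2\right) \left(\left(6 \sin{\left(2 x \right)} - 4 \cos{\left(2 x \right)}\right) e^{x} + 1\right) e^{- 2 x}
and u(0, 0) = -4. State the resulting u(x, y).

Substitute the ansatz u = A e^{- x} + B \sin{\left(2 x \right)} + C \cos{\left(2 x \right)} into the left-hand side.
Derivatives of the ansatz:
  u_yy = 0
  u_xx = A e^{- x} - 4 B \sin{\left(2 x \right)} - 4 C \cos{\left(2 x \right)}
Term by term:
  2·u·u_yy = 0
  3/2·u·u_xx = \frac{3 A^{2} e^{- 2 x}}{2} - \frac{9 A B e^{- x} \sin{\left(2 x \right)}}{2} - \frac{9 A C e^{- x} \cos{\left(2 x \right)}}{2} - 6 B^{2} \sin^{2}{\left(2 x \right)} - 12 B C \sin{\left(2 x \right)} \cos{\left(2 x \right)} - 6 C^{2} \cos^{2}{\left(2 x \right)}
So the left-hand side equals
  \frac{3 A^{2} e^{- 2 x}}{2} - \frac{9 A B e^{- x} \sin{\left(2 x \right)}}{2} - \frac{9 A C e^{- x} \cos{\left(2 x \right)}}{2} - 6 B^{2} \sin^{2}{\left(2 x \right)} - 12 B C \sin{\left(2 x \right)} \cos{\left(2 x \right)} - 6 C^{2} \cos^{2}{\left(2 x \right)}
This must equal f(x, y) identically; expanded, f = - 54 \sin^{2}{\left(2 x \right)} + 72 \sin{\left(2 x \right)} \cos{\left(2 x \right)} - 24 \cos^{2}{\left(2 x \right)} + 27 e^{- x} \sin{\left(2 x \right)} - 18 e^{- x} \cos{\left(2 x \right)} + 6 e^{- 2 x}.
Matching coefficients of the independent functions:
  [e^{- x} \sin{\left(2 x \right)}]:  - \frac{9 A B}{2} = 27
  [e^{- x} \cos{\left(2 x \right)}]:  - \frac{9 A C}{2} = -18
  [\sin{\left(2 x \right)} \cos{\left(2 x \right)}]:  - 12 B C = 72
  [e^{- 2 x}]:  \frac{3 A^{2}}{2} = 6
  [\sin^{2}{\left(2 x \right)}]:  - 6 B^{2} = -54
  [\cos^{2}{\left(2 x \right)}]:  - 6 C^{2} = -24
These equations allow (A, B, C) = (-2, 3, -2) or (2, -3, 2).
Impose the point condition(s):
  u(0, 0) = -4  ⟹  A + C = -4
Only A = -2, B = 3, C = -2 satisfies everything.
Hence u(x, y) = 3 \sin{\left(2 x \right)} - 2 \cos{\left(2 x \right)} - 2 e^{- x}.

Answer: u(x, y) = 3 \sin{\left(2 x \right)} - 2 \cos{\left(2 x \right)} - 2 e^{- x}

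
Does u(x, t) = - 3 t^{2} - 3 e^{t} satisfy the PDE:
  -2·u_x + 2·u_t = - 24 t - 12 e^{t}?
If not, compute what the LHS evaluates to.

Answer: No, the LHS evaluates to - 12 t - 6 e^{t}

Derivation:
Evaluate each term of the left-hand side for u = - 3 t^{2} - 3 e^{t}.
Derivatives:
  u_x = 0
  u_t = - 6 t - 3 e^{t}
Terms:
  -2·u_x = 0
  2·u_t = - 12 t - 6 e^{t}
Sum: LHS = - 12 t - 6 e^{t}
Given right-hand side: - 24 t - 12 e^{t}. Difference LHS − RHS = 12 t + 6 e^{t} ≠ 0, so u is not a solution.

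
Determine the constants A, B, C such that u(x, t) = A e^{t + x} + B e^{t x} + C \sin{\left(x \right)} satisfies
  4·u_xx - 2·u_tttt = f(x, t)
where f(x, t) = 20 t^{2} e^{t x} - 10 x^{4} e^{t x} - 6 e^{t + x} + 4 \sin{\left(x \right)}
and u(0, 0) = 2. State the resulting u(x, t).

Substitute the ansatz u = A e^{t + x} + B e^{t x} + C \sin{\left(x \right)} into the left-hand side.
Derivatives of the ansatz:
  u_xx = A e^{t} e^{x} + B t^{2} e^{t x} - C \sin{\left(x \right)}
  u_tttt = A e^{t} e^{x} + B x^{4} e^{t x}
Term by term:
  4·u_xx = 4 A e^{t} e^{x} + 4 B t^{2} e^{t x} - 4 C \sin{\left(x \right)}
  -2·u_tttt = - 2 A e^{t} e^{x} - 2 B x^{4} e^{t x}
So the left-hand side equals
  2 A e^{t} e^{x} + 4 B t^{2} e^{t x} - 2 B x^{4} e^{t x} - 4 C \sin{\left(x \right)}
This must equal f(x, t) identically; expanded, f = 20 t^{2} e^{t x} - 10 x^{4} e^{t x} - 6 e^{t} e^{x} + 4 \sin{\left(x \right)}.
Matching coefficients of the independent functions:
  [t^{2} e^{t x}]:  4 B = 20
  [x^{4} e^{t x}]:  - 2 B = -10
  [e^{t} e^{x}]:  2 A = -6
  [\sin{\left(x \right)}]:  - 4 C = 4
Solving: A = -3, B = 5, C = -1.
Check against the point condition:
  u(0, 0) = 2  ⟹  A + B = 2  ✓
Hence u(x, t) = 5 e^{t x} - 3 e^{t + x} - \sin{\left(x \right)}.

Answer: u(x, t) = 5 e^{t x} - 3 e^{t + x} - \sin{\left(x \right)}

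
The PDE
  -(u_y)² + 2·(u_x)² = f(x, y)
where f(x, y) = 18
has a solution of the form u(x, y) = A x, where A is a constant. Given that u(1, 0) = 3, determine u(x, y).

Substitute the ansatz u = A x into the left-hand side.
Derivatives of the ansatz:
  u_y = 0
  u_x = A
Term by term:
  -(u_y)² = 0
  2·(u_x)² = 2 A^{2}
So the left-hand side equals
  2 A^{2}
This must equal f(x, y) = 18 identically.
Matching coefficients of the independent functions:
  [constant term]:  2 A^{2} = 18
These equations allow (A) = (-3) or (3).
Impose the point condition(s):
  u(1, 0) = 3  ⟹  A = 3
Only A = 3 satisfies everything.
Hence u(x, y) = 3 x.

Answer: u(x, y) = 3 x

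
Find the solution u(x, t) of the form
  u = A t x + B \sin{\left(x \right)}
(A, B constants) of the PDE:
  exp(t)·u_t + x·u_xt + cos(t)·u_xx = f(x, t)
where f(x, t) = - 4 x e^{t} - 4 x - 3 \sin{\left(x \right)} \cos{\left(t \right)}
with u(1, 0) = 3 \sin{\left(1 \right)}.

Substitute the ansatz u = A t x + B \sin{\left(x \right)} into the left-hand side.
Derivatives of the ansatz:
  u_t = A x
  u_xt = A
  u_xx = - B \sin{\left(x \right)}
Term by term:
  exp(t)·u_t = A x e^{t}
  x·u_xt = A x
  cos(t)·u_xx = - B \sin{\left(x \right)} \cos{\left(t \right)}
So the left-hand side equals
  A x e^{t} + A x - B \sin{\left(x \right)} \cos{\left(t \right)}
This must equal f(x, t) = - 4 x e^{t} - 4 x - 3 \sin{\left(x \right)} \cos{\left(t \right)} identically.
Matching coefficients of the independent functions:
  [x, x e^{t}]:  A = -4
  [\sin{\left(x \right)} \cos{\left(t \right)}]:  - B = -3
Solving: A = -4, B = 3.
Check against the point condition:
  u(1, 0) = 3 \sin{\left(1 \right)}  ⟹  B \sin{\left(1 \right)} = 3 \sin{\left(1 \right)}  ✓
Hence u(x, t) = - 4 t x + 3 \sin{\left(x \right)}.

Answer: u(x, t) = - 4 t x + 3 \sin{\left(x \right)}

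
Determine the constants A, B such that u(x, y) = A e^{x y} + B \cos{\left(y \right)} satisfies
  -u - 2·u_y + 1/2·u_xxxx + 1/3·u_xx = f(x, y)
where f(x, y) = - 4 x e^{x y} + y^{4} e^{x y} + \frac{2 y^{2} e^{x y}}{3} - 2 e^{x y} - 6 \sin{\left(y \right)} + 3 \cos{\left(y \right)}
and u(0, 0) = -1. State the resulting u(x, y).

Answer: u(x, y) = 2 e^{x y} - 3 \cos{\left(y \right)}

Derivation:
Substitute the ansatz u = A e^{x y} + B \cos{\left(y \right)} into the left-hand side.
Derivatives of the ansatz:
  u_y = A x e^{x y} - B \sin{\left(y \right)}
  u_xxxx = A y^{4} e^{x y}
  u_xx = A y^{2} e^{x y}
Term by term:
  -u = - A e^{x y} - B \cos{\left(y \right)}
  -2·u_y = - 2 A x e^{x y} + 2 B \sin{\left(y \right)}
  1/2·u_xxxx = \frac{A y^{4} e^{x y}}{2}
  1/3·u_xx = \frac{A y^{2} e^{x y}}{3}
So the left-hand side equals
  - 2 A x e^{x y} + \frac{A y^{4} e^{x y}}{2} + \frac{A y^{2} e^{x y}}{3} - A e^{x y} + 2 B \sin{\left(y \right)} - B \cos{\left(y \right)}
This must equal f(x, y) = - 4 x e^{x y} + y^{4} e^{x y} + \frac{2 y^{2} e^{x y}}{3} - 2 e^{x y} - 6 \sin{\left(y \right)} + 3 \cos{\left(y \right)} identically.
Matching coefficients of the independent functions:
  [x e^{x y}]:  - 2 A = -4
  [y^{2} e^{x y}]:  \frac{A}{3} = \frac{2}{3}
  [y^{4} e^{x y}]:  \frac{A}{2} = 1
  [e^{x y}]:  - A = -2
  [\sin{\left(y \right)}]:  2 B = -6
  [\cos{\left(y \right)}]:  - B = 3
Solving: A = 2, B = -3.
Check against the point condition:
  u(0, 0) = -1  ⟹  A + B = -1  ✓
Hence u(x, y) = 2 e^{x y} - 3 \cos{\left(y \right)}.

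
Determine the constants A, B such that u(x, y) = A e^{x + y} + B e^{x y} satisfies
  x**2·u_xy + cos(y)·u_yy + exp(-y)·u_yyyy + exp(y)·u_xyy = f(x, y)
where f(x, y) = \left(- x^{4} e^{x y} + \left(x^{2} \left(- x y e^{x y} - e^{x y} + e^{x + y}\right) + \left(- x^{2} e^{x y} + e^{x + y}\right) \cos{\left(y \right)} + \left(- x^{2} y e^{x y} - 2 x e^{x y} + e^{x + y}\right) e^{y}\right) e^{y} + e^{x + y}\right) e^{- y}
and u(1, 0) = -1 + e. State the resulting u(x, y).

Answer: u(x, y) = - e^{x y} + e^{x + y}

Derivation:
Substitute the ansatz u = A e^{x + y} + B e^{x y} into the left-hand side.
Derivatives of the ansatz:
  u_xy = A e^{x} e^{y} + B x y e^{x y} + B e^{x y}
  u_yy = A e^{x} e^{y} + B x^{2} e^{x y}
  u_yyyy = A e^{x} e^{y} + B x^{4} e^{x y}
  u_xyy = A e^{x} e^{y} + B x^{2} y e^{x y} + 2 B x e^{x y}
Term by term:
  x**2·u_xy = A x^{2} e^{x} e^{y} + B x^{3} y e^{x y} + B x^{2} e^{x y}
  cos(y)·u_yy = A e^{x} e^{y} \cos{\left(y \right)} + B x^{2} e^{x y} \cos{\left(y \right)}
  exp(-y)·u_yyyy = A e^{x} + B x^{4} e^{- y} e^{x y}
  exp(y)·u_xyy = A e^{x} e^{2 y} + B x^{2} y e^{y} e^{x y} + 2 B x e^{y} e^{x y}
So the left-hand side equals
  A x^{2} e^{x} e^{y} + A e^{x} e^{2 y} + A e^{x} e^{y} \cos{\left(y \right)} + A e^{x} + B x^{4} e^{- y} e^{x y} + B x^{3} y e^{x y} + B x^{2} y e^{y} e^{x y} + B x^{2} e^{x y} \cos{\left(y \right)} + B x^{2} e^{x y} + 2 B x e^{y} e^{x y}
This must equal f(x, y) identically; expanded, f = - x^{4} e^{- y} e^{x y} - x^{3} y e^{x y} - x^{2} y e^{y} e^{x y} + x^{2} e^{x} e^{y} - x^{2} e^{x y} \cos{\left(y \right)} - x^{2} e^{x y} - 2 x e^{y} e^{x y} + e^{x} e^{2 y} + e^{x} e^{y} \cos{\left(y \right)} + e^{x}.
Matching coefficients of the independent functions:
  [x^{2} e^{x y}, x^{2} e^{x y} \cos{\left(y \right)}, x^{3} y e^{x y}, x^{4} e^{- y} e^{x y}, …]:  B = -1
  [e^{x} e^{2 y}, x^{2} e^{x} e^{y}, e^{x} e^{y} \cos{\left(y \right)}, e^{x}]:  A = 1
  [x e^{y} e^{x y}]:  2 B = -2
Solving: A = 1, B = -1.
Check against the point condition:
  u(1, 0) = -1 + e  ⟹  e A + B = -1 + e  ✓
Hence u(x, y) = - e^{x y} + e^{x + y}.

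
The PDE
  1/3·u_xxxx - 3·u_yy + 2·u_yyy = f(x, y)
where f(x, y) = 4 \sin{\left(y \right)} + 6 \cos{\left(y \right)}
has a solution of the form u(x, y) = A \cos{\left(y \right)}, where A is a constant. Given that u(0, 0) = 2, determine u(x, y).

Substitute the ansatz u = A \cos{\left(y \right)} into the left-hand side.
Derivatives of the ansatz:
  u_xxxx = 0
  u_yy = - A \cos{\left(y \right)}
  u_yyy = A \sin{\left(y \right)}
Term by term:
  1/3·u_xxxx = 0
  -3·u_yy = 3 A \cos{\left(y \right)}
  2·u_yyy = 2 A \sin{\left(y \right)}
So the left-hand side equals
  2 A \sin{\left(y \right)} + 3 A \cos{\left(y \right)}
This must equal f(x, y) = 4 \sin{\left(y \right)} + 6 \cos{\left(y \right)} identically.
Matching coefficients of the independent functions:
  [\sin{\left(y \right)}]:  2 A = 4
  [\cos{\left(y \right)}]:  3 A = 6
Solving: A = 2.
Check against the point condition:
  u(0, 0) = 2  ⟹  A = 2  ✓
Hence u(x, y) = 2 \cos{\left(y \right)}.

Answer: u(x, y) = 2 \cos{\left(y \right)}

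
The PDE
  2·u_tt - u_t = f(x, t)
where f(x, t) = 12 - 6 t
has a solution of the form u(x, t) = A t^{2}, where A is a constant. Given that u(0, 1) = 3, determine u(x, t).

Substitute the ansatz u = A t^{2} into the left-hand side.
Derivatives of the ansatz:
  u_tt = 2 A
  u_t = 2 A t
Term by term:
  2·u_tt = 4 A
  -u_t = - 2 A t
So the left-hand side equals
  - 2 A t + 4 A
This must equal f(x, t) = 12 - 6 t identically.
Matching coefficients of the independent functions:
  [constant term]:  4 A = 12
  [t]:  - 2 A = -6
Solving: A = 3.
Check against the point condition:
  u(0, 1) = 3  ⟹  A = 3  ✓
Hence u(x, t) = 3 t^{2}.

Answer: u(x, t) = 3 t^{2}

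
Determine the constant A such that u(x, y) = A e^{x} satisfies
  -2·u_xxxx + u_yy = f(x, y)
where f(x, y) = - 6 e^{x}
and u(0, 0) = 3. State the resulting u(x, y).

Answer: u(x, y) = 3 e^{x}

Derivation:
Substitute the ansatz u = A e^{x} into the left-hand side.
Derivatives of the ansatz:
  u_xxxx = A e^{x}
  u_yy = 0
Term by term:
  -2·u_xxxx = - 2 A e^{x}
  u_yy = 0
So the left-hand side equals
  - 2 A e^{x}
This must equal f(x, y) = - 6 e^{x} identically.
Matching coefficients of the independent functions:
  [e^{x}]:  - 2 A = -6
Solving: A = 3.
Check against the point condition:
  u(0, 0) = 3  ⟹  A = 3  ✓
Hence u(x, y) = 3 e^{x}.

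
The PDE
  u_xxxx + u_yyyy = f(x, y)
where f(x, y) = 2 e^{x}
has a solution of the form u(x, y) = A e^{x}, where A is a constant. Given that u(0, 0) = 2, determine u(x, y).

Substitute the ansatz u = A e^{x} into the left-hand side.
Derivatives of the ansatz:
  u_xxxx = A e^{x}
  u_yyyy = 0
Term by term:
  u_xxxx = A e^{x}
  u_yyyy = 0
So the left-hand side equals
  A e^{x}
This must equal f(x, y) = 2 e^{x} identically.
Matching coefficients of the independent functions:
  [e^{x}]:  A = 2
Solving: A = 2.
Check against the point condition:
  u(0, 0) = 2  ⟹  A = 2  ✓
Hence u(x, y) = 2 e^{x}.

Answer: u(x, y) = 2 e^{x}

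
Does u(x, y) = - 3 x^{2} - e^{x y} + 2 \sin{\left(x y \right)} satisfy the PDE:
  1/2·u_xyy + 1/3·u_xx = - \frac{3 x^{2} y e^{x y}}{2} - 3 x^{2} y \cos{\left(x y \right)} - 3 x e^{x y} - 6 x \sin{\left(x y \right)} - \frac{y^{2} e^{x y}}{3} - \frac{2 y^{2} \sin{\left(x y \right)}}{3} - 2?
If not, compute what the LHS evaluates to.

Answer: No, the LHS evaluates to - \frac{x^{2} y e^{x y}}{2} - x^{2} y \cos{\left(x y \right)} - x e^{x y} - 2 x \sin{\left(x y \right)} - \frac{y^{2} e^{x y}}{3} - \frac{2 y^{2} \sin{\left(x y \right)}}{3} - 2

Derivation:
Evaluate each term of the left-hand side for u = - 3 x^{2} - e^{x y} + 2 \sin{\left(x y \right)}.
Derivatives:
  u_xyy = - x^{2} y e^{x y} - 2 x^{2} y \cos{\left(x y \right)} - 2 x e^{x y} - 4 x \sin{\left(x y \right)}
  u_xx = - y^{2} e^{x y} - 2 y^{2} \sin{\left(x y \right)} - 6
Terms:
  1/2·u_xyy = - \frac{x \left(x y e^{x y} + 2 x y \cos{\left(x y \right)} + 2 e^{x y} + 4 \sin{\left(x y \right)}\right)}{2}
  1/3·u_xx = - \frac{y^{2} e^{x y}}{3} - \frac{2 y^{2} \sin{\left(x y \right)}}{3} - 2
Sum: LHS = - \frac{x^{2} y e^{x y}}{2} - x^{2} y \cos{\left(x y \right)} - x e^{x y} - 2 x \sin{\left(x y \right)} - \frac{y^{2} e^{x y}}{3} - \frac{2 y^{2} \sin{\left(x y \right)}}{3} - 2
Given right-hand side: - \frac{3 x^{2} y e^{x y}}{2} - 3 x^{2} y \cos{\left(x y \right)} - 3 x e^{x y} - 6 x \sin{\left(x y \right)} - \frac{y^{2} e^{x y}}{3} - \frac{2 y^{2} \sin{\left(x y \right)}}{3} - 2. Difference LHS − RHS = x \left(x y e^{x y} + 2 x y \cos{\left(x y \right)} + 2 e^{x y} + 4 \sin{\left(x y \right)}\right) ≠ 0, so u is not a solution.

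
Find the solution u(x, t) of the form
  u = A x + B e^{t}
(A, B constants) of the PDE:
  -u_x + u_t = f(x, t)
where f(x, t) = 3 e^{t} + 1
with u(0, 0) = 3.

Answer: u(x, t) = - x + 3 e^{t}

Derivation:
Substitute the ansatz u = A x + B e^{t} into the left-hand side.
Derivatives of the ansatz:
  u_x = A
  u_t = B e^{t}
Term by term:
  -u_x = - A
  u_t = B e^{t}
So the left-hand side equals
  - A + B e^{t}
This must equal f(x, t) = 3 e^{t} + 1 identically.
Matching coefficients of the independent functions:
  [constant term]:  - A = 1
  [e^{t}]:  B = 3
Solving: A = -1, B = 3.
Check against the point condition:
  u(0, 0) = 3  ⟹  B = 3  ✓
Hence u(x, t) = - x + 3 e^{t}.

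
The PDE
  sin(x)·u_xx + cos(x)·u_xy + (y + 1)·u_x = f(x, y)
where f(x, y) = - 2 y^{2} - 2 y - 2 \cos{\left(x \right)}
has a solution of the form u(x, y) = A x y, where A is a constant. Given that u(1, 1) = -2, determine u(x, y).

Answer: u(x, y) = - 2 x y

Derivation:
Substitute the ansatz u = A x y into the left-hand side.
Derivatives of the ansatz:
  u_xx = 0
  u_xy = A
  u_x = A y
Term by term:
  sin(x)·u_xx = 0
  cos(x)·u_xy = A \cos{\left(x \right)}
  (y + 1)·u_x = A y^{2} + A y
So the left-hand side equals
  A y^{2} + A y + A \cos{\left(x \right)}
This must equal f(x, y) = - 2 y^{2} - 2 y - 2 \cos{\left(x \right)} identically.
Matching coefficients of the independent functions:
  [y, y^{2}, \cos{\left(x \right)}]:  A = -2
Solving: A = -2.
Check against the point condition:
  u(1, 1) = -2  ⟹  A = -2  ✓
Hence u(x, y) = - 2 x y.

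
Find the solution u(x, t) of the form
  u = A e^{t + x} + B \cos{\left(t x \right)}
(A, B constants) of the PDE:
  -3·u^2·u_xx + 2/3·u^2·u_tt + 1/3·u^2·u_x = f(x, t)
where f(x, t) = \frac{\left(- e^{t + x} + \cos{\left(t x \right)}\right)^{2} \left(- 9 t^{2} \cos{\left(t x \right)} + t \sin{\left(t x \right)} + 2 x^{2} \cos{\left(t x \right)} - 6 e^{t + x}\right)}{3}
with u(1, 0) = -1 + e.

Substitute the ansatz u = A e^{t + x} + B \cos{\left(t x \right)} into the left-hand side.
Derivatives of the ansatz:
  u_xx = A e^{t} e^{x} - B t^{2} \cos{\left(t x \right)}
  u_tt = A e^{t} e^{x} - B x^{2} \cos{\left(t x \right)}
  u_x = A e^{t} e^{x} - B t \sin{\left(t x \right)}
Term by term:
  -3·u^2·u_xx = - 3 A^{3} e^{3 t} e^{3 x} + 3 A^{2} B t^{2} e^{2 t} e^{2 x} \cos{\left(t x \right)} - 6 A^{2} B e^{2 t} e^{2 x} \cos{\left(t x \right)} + 6 A B^{2} t^{2} e^{t} e^{x} \cos^{2}{\left(t x \right)} - 3 A B^{2} e^{t} e^{x} \cos^{2}{\left(t x \right)} + 3 B^{3} t^{2} \cos^{3}{\left(t x \right)}
  2/3·u^2·u_tt = \frac{2 A^{3} e^{3 t} e^{3 x}}{3} - \frac{2 A^{2} B x^{2} e^{2 t} e^{2 x} \cos{\left(t x \right)}}{3} + \frac{4 A^{2} B e^{2 t} e^{2 x} \cos{\left(t x \right)}}{3} - \frac{4 A B^{2} x^{2} e^{t} e^{x} \cos^{2}{\left(t x \right)}}{3} + \frac{2 A B^{2} e^{t} e^{x} \cos^{2}{\left(t x \right)}}{3} - \frac{2 B^{3} x^{2} \cos^{3}{\left(t x \right)}}{3}
  1/3·u^2·u_x = \frac{A^{3} e^{3 t} e^{3 x}}{3} - \frac{A^{2} B t e^{2 t} e^{2 x} \sin{\left(t x \right)}}{3} + \frac{2 A^{2} B e^{2 t} e^{2 x} \cos{\left(t x \right)}}{3} - \frac{2 A B^{2} t e^{t} e^{x} \sin{\left(t x \right)} \cos{\left(t x \right)}}{3} + \frac{A B^{2} e^{t} e^{x} \cos^{2}{\left(t x \right)}}{3} - \frac{B^{3} t \sin{\left(t x \right)} \cos^{2}{\left(t x \right)}}{3}
So the left-hand side equals
  - 2 A^{3} e^{3 t} e^{3 x} + 3 A^{2} B t^{2} e^{2 t} e^{2 x} \cos{\left(t x \right)} - \frac{A^{2} B t e^{2 t} e^{2 x} \sin{\left(t x \right)}}{3} - \frac{2 A^{2} B x^{2} e^{2 t} e^{2 x} \cos{\left(t x \right)}}{3} - 4 A^{2} B e^{2 t} e^{2 x} \cos{\left(t x \right)} + 6 A B^{2} t^{2} e^{t} e^{x} \cos^{2}{\left(t x \right)} - \frac{2 A B^{2} t e^{t} e^{x} \sin{\left(t x \right)} \cos{\left(t x \right)}}{3} - \frac{4 A B^{2} x^{2} e^{t} e^{x} \cos^{2}{\left(t x \right)}}{3} - 2 A B^{2} e^{t} e^{x} \cos^{2}{\left(t x \right)} + 3 B^{3} t^{2} \cos^{3}{\left(t x \right)} - \frac{B^{3} t \sin{\left(t x \right)} \cos^{2}{\left(t x \right)}}{3} - \frac{2 B^{3} x^{2} \cos^{3}{\left(t x \right)}}{3}
This must equal f(x, t) identically; expanded, f = - 3 t^{2} e^{2 t} e^{2 x} \cos{\left(t x \right)} + 6 t^{2} e^{t} e^{x} \cos^{2}{\left(t x \right)} - 3 t^{2} \cos^{3}{\left(t x \right)} + \frac{t e^{2 t} e^{2 x} \sin{\left(t x \right)}}{3} - \frac{2 t e^{t} e^{x} \sin{\left(t x \right)} \cos{\left(t x \right)}}{3} + \frac{t \sin{\left(t x \right)} \cos^{2}{\left(t x \right)}}{3} + \frac{2 x^{2} e^{2 t} e^{2 x} \cos{\left(t x \right)}}{3} - \frac{4 x^{2} e^{t} e^{x} \cos^{2}{\left(t x \right)}}{3} + \frac{2 x^{2} \cos^{3}{\left(t x \right)}}{3} - 2 e^{3 t} e^{3 x} + 4 e^{2 t} e^{2 x} \cos{\left(t x \right)} - 2 e^{t} e^{x} \cos^{2}{\left(t x \right)}.
Matching coefficients of the independent functions:
  [t^{2} \cos^{3}{\left(t x \right)}]:  3 B^{3} = -3
  [x^{2} \cos^{3}{\left(t x \right)}]:  - \frac{2 B^{3}}{3} = \frac{2}{3}
  [e^{3 t} e^{3 x}]:  - 2 A^{3} = -2
  [t \sin{\left(t x \right)} \cos^{2}{\left(t x \right)}]:  - \frac{B^{3}}{3} = \frac{1}{3}
  [e^{t} e^{x} \cos^{2}{\left(t x \right)}]:  - 2 A B^{2} = -2
  [e^{2 t} e^{2 x} \cos{\left(t x \right)}]:  - 4 A^{2} B = 4
  [t e^{2 t} e^{2 x} \sin{\left(t x \right)}]:  - \frac{A^{2} B}{3} = \frac{1}{3}
  [t^{2} e^{t} e^{x} \cos^{2}{\left(t x \right)}]:  6 A B^{2} = 6
  [t^{2} e^{2 t} e^{2 x} \cos{\left(t x \right)}]:  3 A^{2} B = -3
  [x^{2} e^{t} e^{x} \cos^{2}{\left(t x \right)}]:  - \frac{4 A B^{2}}{3} = - \frac{4}{3}
  [x^{2} e^{2 t} e^{2 x} \cos{\left(t x \right)}]:  - \frac{2 A^{2} B}{3} = \frac{2}{3}
  [t e^{t} e^{x} \sin{\left(t x \right)} \cos{\left(t x \right)}]:  - \frac{2 A B^{2}}{3} = - \frac{2}{3}
Solving: A = 1, B = -1.
Check against the point condition:
  u(1, 0) = -1 + e  ⟹  e A + B = -1 + e  ✓
Hence u(x, t) = e^{t + x} - \cos{\left(t x \right)}.

Answer: u(x, t) = e^{t + x} - \cos{\left(t x \right)}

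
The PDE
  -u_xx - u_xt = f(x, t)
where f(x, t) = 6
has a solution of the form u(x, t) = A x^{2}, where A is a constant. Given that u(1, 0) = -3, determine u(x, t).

Substitute the ansatz u = A x^{2} into the left-hand side.
Derivatives of the ansatz:
  u_xx = 2 A
  u_xt = 0
Term by term:
  -u_xx = - 2 A
  -u_xt = 0
So the left-hand side equals
  - 2 A
This must equal f(x, t) = 6 identically.
Matching coefficients of the independent functions:
  [constant term]:  - 2 A = 6
Solving: A = -3.
Check against the point condition:
  u(1, 0) = -3  ⟹  A = -3  ✓
Hence u(x, t) = - 3 x^{2}.

Answer: u(x, t) = - 3 x^{2}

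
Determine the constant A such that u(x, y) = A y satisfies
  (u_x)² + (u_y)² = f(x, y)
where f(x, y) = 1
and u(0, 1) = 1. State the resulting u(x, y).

Substitute the ansatz u = A y into the left-hand side.
Derivatives of the ansatz:
  u_x = 0
  u_y = A
Term by term:
  (u_x)² = 0
  (u_y)² = A^{2}
So the left-hand side equals
  A^{2}
This must equal f(x, y) = 1 identically.
Matching coefficients of the independent functions:
  [constant term]:  A^{2} = 1
These equations allow (A) = (-1) or (1).
Impose the point condition(s):
  u(0, 1) = 1  ⟹  A = 1
Only A = 1 satisfies everything.
Hence u(x, y) = y.

Answer: u(x, y) = y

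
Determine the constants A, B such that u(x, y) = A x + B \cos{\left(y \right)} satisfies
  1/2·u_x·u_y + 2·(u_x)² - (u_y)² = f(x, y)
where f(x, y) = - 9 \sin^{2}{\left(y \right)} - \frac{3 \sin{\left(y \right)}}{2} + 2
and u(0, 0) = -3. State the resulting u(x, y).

Answer: u(x, y) = - x - 3 \cos{\left(y \right)}

Derivation:
Substitute the ansatz u = A x + B \cos{\left(y \right)} into the left-hand side.
Derivatives of the ansatz:
  u_x = A
  u_y = - B \sin{\left(y \right)}
Term by term:
  1/2·u_x·u_y = - \frac{A B \sin{\left(y \right)}}{2}
  2·(u_x)² = 2 A^{2}
  -(u_y)² = - B^{2} \sin^{2}{\left(y \right)}
So the left-hand side equals
  2 A^{2} - \frac{A B \sin{\left(y \right)}}{2} - B^{2} \sin^{2}{\left(y \right)}
This must equal f(x, y) = - 9 \sin^{2}{\left(y \right)} - \frac{3 \sin{\left(y \right)}}{2} + 2 identically.
Matching coefficients of the independent functions:
  [constant term]:  2 A^{2} = 2
  [\sin{\left(y \right)}]:  - \frac{A B}{2} = - \frac{3}{2}
  [\sin^{2}{\left(y \right)}]:  - B^{2} = -9
These equations allow (A, B) = (-1, -3) or (1, 3).
Impose the point condition(s):
  u(0, 0) = -3  ⟹  B = -3
Only A = -1, B = -3 satisfies everything.
Hence u(x, y) = - x - 3 \cos{\left(y \right)}.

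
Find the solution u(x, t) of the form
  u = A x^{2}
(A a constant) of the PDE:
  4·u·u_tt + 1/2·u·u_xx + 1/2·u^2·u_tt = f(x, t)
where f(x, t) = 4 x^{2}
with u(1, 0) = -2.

Substitute the ansatz u = A x^{2} into the left-hand side.
Derivatives of the ansatz:
  u_tt = 0
  u_xx = 2 A
Term by term:
  4·u·u_tt = 0
  1/2·u·u_xx = A^{2} x^{2}
  1/2·u^2·u_tt = 0
So the left-hand side equals
  A^{2} x^{2}
This must equal f(x, t) = 4 x^{2} identically.
Matching coefficients of the independent functions:
  [x^{2}]:  A^{2} = 4
These equations allow (A) = (-2) or (2).
Impose the point condition(s):
  u(1, 0) = -2  ⟹  A = -2
Only A = -2 satisfies everything.
Hence u(x, t) = - 2 x^{2}.

Answer: u(x, t) = - 2 x^{2}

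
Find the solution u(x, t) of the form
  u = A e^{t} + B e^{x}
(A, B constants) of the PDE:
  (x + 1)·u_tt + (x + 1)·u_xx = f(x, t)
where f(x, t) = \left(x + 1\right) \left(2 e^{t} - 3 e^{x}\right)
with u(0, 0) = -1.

Substitute the ansatz u = A e^{t} + B e^{x} into the left-hand side.
Derivatives of the ansatz:
  u_tt = A e^{t}
  u_xx = B e^{x}
Term by term:
  (x + 1)·u_tt = A x e^{t} + A e^{t}
  (x + 1)·u_xx = B x e^{x} + B e^{x}
So the left-hand side equals
  A x e^{t} + A e^{t} + B x e^{x} + B e^{x}
This must equal f(x, t) identically; expanded, f = 2 x e^{t} - 3 x e^{x} + 2 e^{t} - 3 e^{x}.
Matching coefficients of the independent functions:
  [x e^{t}, e^{t}]:  A = 2
  [x e^{x}, e^{x}]:  B = -3
Solving: A = 2, B = -3.
Check against the point condition:
  u(0, 0) = -1  ⟹  A + B = -1  ✓
Hence u(x, t) = 2 e^{t} - 3 e^{x}.

Answer: u(x, t) = 2 e^{t} - 3 e^{x}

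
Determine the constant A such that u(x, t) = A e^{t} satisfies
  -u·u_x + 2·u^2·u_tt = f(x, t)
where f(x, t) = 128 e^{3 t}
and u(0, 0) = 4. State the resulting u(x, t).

Answer: u(x, t) = 4 e^{t}

Derivation:
Substitute the ansatz u = A e^{t} into the left-hand side.
Derivatives of the ansatz:
  u_x = 0
  u_tt = A e^{t}
Term by term:
  -u·u_x = 0
  2·u^2·u_tt = 2 A^{3} e^{3 t}
So the left-hand side equals
  2 A^{3} e^{3 t}
This must equal f(x, t) = 128 e^{3 t} identically.
Matching coefficients of the independent functions:
  [e^{3 t}]:  2 A^{3} = 128
Solving: A = 4.
Check against the point condition:
  u(0, 0) = 4  ⟹  A = 4  ✓
Hence u(x, t) = 4 e^{t}.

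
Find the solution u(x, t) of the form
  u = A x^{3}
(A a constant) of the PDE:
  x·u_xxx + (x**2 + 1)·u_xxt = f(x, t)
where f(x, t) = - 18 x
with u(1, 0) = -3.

Substitute the ansatz u = A x^{3} into the left-hand side.
Derivatives of the ansatz:
  u_xxx = 6 A
  u_xxt = 0
Term by term:
  x·u_xxx = 6 A x
  (x**2 + 1)·u_xxt = 0
So the left-hand side equals
  6 A x
This must equal f(x, t) = - 18 x identically.
Matching coefficients of the independent functions:
  [x]:  6 A = -18
Solving: A = -3.
Check against the point condition:
  u(1, 0) = -3  ⟹  A = -3  ✓
Hence u(x, t) = - 3 x^{3}.

Answer: u(x, t) = - 3 x^{3}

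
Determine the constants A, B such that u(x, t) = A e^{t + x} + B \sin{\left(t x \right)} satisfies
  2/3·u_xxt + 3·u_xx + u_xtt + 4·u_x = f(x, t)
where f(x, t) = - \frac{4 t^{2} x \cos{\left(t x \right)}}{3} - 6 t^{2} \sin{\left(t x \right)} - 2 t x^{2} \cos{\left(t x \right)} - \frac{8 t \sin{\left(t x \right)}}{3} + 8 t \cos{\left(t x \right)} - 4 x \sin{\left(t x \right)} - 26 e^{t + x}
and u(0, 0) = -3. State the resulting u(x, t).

Substitute the ansatz u = A e^{t + x} + B \sin{\left(t x \right)} into the left-hand side.
Derivatives of the ansatz:
  u_xxt = A e^{t} e^{x} - B t^{2} x \cos{\left(t x \right)} - 2 B t \sin{\left(t x \right)}
  u_xx = A e^{t} e^{x} - B t^{2} \sin{\left(t x \right)}
  u_xtt = A e^{t} e^{x} - B t x^{2} \cos{\left(t x \right)} - 2 B x \sin{\left(t x \right)}
  u_x = A e^{t} e^{x} + B t \cos{\left(t x \right)}
Term by term:
  2/3·u_xxt = \frac{2 A e^{t} e^{x}}{3} - \frac{2 B t^{2} x \cos{\left(t x \right)}}{3} - \frac{4 B t \sin{\left(t x \right)}}{3}
  3·u_xx = 3 A e^{t} e^{x} - 3 B t^{2} \sin{\left(t x \right)}
  u_xtt = A e^{t} e^{x} - B t x^{2} \cos{\left(t x \right)} - 2 B x \sin{\left(t x \right)}
  4·u_x = 4 A e^{t} e^{x} + 4 B t \cos{\left(t x \right)}
So the left-hand side equals
  \frac{26 A e^{t} e^{x}}{3} - \frac{2 B t^{2} x \cos{\left(t x \right)}}{3} - 3 B t^{2} \sin{\left(t x \right)} - B t x^{2} \cos{\left(t x \right)} - \frac{4 B t \sin{\left(t x \right)}}{3} + 4 B t \cos{\left(t x \right)} - 2 B x \sin{\left(t x \right)}
This must equal f(x, t) identically; expanded, f = - \frac{4 t^{2} x \cos{\left(t x \right)}}{3} - 6 t^{2} \sin{\left(t x \right)} - 2 t x^{2} \cos{\left(t x \right)} - \frac{8 t \sin{\left(t x \right)}}{3} + 8 t \cos{\left(t x \right)} - 4 x \sin{\left(t x \right)} - 26 e^{t} e^{x}.
Matching coefficients of the independent functions:
  [t \sin{\left(t x \right)}]:  - \frac{4 B}{3} = - \frac{8}{3}
  [t \cos{\left(t x \right)}]:  4 B = 8
  [t^{2} \sin{\left(t x \right)}]:  - 3 B = -6
  [x \sin{\left(t x \right)}]:  - 2 B = -4
  [e^{t} e^{x}]:  \frac{26 A}{3} = -26
  [t x^{2} \cos{\left(t x \right)}]:  - B = -2
  [t^{2} x \cos{\left(t x \right)}]:  - \frac{2 B}{3} = - \frac{4}{3}
Solving: A = -3, B = 2.
Check against the point condition:
  u(0, 0) = -3  ⟹  A = -3  ✓
Hence u(x, t) = - 3 e^{t + x} + 2 \sin{\left(t x \right)}.

Answer: u(x, t) = - 3 e^{t + x} + 2 \sin{\left(t x \right)}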